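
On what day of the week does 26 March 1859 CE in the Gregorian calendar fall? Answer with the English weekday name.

JDN 2400130 mod 7 = 5, and JDN 0 was a Monday, so this is a Saturday.

Saturday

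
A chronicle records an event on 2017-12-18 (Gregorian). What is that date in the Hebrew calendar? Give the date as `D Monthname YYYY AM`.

Julian Day Number of the source date = 2458106.
Converting JDN 2458106 to the Hebrew calendar gives 30 Kislev 5778 AM.

30 Kislev 5778 AM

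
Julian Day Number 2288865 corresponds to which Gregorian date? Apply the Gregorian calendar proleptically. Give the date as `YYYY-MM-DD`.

1554-08-07

JDN 2451545 is 1 Jan 2000; 2288865 is −162680 days from there.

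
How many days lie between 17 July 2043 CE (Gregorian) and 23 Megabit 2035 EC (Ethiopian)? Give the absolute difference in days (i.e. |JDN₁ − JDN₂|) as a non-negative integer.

107

JDN of the first date = 2467448.
JDN of the second date = 2467341.
|2467341 − 2467448| = 107.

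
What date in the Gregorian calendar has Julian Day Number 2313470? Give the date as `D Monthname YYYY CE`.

18 December 1621 CE

Counting from JDN 2299161 = 15 Oct 1582 gives an offset of 14309 days.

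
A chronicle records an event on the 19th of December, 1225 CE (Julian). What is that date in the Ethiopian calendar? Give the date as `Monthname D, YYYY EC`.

Tahsas 23, 1218 EC

The source date corresponds to 26 December 1225 in the proleptic Gregorian calendar (JDN 2168842).
That day falls on 23 Tahsas 1218 EC in the Ethiopian calendar.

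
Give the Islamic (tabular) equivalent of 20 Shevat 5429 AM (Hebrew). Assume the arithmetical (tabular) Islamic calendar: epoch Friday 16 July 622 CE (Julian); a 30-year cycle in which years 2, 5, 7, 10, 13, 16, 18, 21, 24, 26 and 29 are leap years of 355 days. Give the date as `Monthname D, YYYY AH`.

Both dates share Julian Day Number 2330672; in the tabular Islamic calendar that is 19 Sha'ban 1079 AH.

Sha'ban 19, 1079 AH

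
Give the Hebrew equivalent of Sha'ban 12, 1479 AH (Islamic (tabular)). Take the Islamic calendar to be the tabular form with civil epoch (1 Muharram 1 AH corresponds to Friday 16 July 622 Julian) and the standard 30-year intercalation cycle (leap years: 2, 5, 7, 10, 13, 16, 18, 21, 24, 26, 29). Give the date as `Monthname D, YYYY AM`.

Adar I 13, 5817 AM

The source date corresponds to 17 February 2057 in the Gregorian calendar (JDN 2472412).
That day falls on 13 Adar I 5817 AM in the Hebrew calendar.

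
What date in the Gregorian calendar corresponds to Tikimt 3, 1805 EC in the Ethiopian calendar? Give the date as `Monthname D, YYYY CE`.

Both dates share Julian Day Number 2383164; in the Gregorian calendar that is 12 October 1812 CE.

October 12, 1812 CE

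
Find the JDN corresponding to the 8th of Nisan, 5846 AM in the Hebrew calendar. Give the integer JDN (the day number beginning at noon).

In the Gregorian calendar the same day is 23 March 2086.
JDN 2299161 is 15 October 1582 CE (Gregorian); the target day is +183877 days from there, so JDN = 2483038.

2483038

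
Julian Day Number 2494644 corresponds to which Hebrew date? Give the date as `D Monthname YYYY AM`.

7 Tevet 5878 AM

The Gregorian equivalent of JDN 2494644 is 1 January 2118.
In the Hebrew calendar that day is 7 Tevet 5878 AM.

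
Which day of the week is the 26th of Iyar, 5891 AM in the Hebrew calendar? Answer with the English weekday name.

This is JDN 2499534 (23 May 2131 Gregorian).
JDN 2499534 mod 7 = 2, and JDN 0 was a Monday, so this is a Wednesday.

Wednesday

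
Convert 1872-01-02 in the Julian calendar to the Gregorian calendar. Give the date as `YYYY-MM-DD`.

1872-01-14

For dates in this range the Gregorian date is 12 days ahead of the Julian.
2 January 1872 Julian + 12 days → 14 January 1872 Gregorian.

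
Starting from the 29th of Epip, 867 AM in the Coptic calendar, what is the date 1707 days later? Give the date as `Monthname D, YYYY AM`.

JDN of the 29th of Epip, 867 AM = 2141664.
2141664 + 1707 = 2143371.
JDN 2143371 in the Coptic calendar is Paremhat 29, 872 AM.

Paremhat 29, 872 AM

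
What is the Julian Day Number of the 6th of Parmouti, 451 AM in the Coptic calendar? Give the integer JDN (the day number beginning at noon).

In the proleptic Gregorian calendar the same day is 5 April 735.
JDN 2400001 is 17 November 1858 CE (Gregorian), MJD 0; the target day is −410394 days from there, so JDN = 1989607.

1989607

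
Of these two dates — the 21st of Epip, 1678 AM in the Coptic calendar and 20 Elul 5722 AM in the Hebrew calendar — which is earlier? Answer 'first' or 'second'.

First date → JDN 2437874; second date → JDN 2437927.
JDN 2437874 < JDN 2437927, so the first date is earlier.

first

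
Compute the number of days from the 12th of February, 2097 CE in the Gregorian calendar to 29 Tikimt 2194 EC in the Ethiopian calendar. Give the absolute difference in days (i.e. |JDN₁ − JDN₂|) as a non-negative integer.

38255

JDN of the first date = 2487017.
JDN of the second date = 2525272.
|2525272 − 2487017| = 38255.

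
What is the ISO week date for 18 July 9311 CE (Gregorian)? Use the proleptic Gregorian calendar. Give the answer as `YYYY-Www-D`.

9311-W29-6

The weekday is Saturday (ISO weekday 6).
That Saturday belongs to ISO week 29 of ISO year 9311.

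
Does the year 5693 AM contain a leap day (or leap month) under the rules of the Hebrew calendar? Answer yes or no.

Hebrew year 5693 is year 12 of its 19-year Metonic cycle; leap years are at positions 3, 6, 8, 11, 14, 17, 19, so it is a common year (12 months).

no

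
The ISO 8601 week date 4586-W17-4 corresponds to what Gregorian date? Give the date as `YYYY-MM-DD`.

ISO week 1 of 4586 is the week containing the first Thursday of 4586.
Week 17, day 4 (Thursday) lands on 4586-04-27.

4586-04-27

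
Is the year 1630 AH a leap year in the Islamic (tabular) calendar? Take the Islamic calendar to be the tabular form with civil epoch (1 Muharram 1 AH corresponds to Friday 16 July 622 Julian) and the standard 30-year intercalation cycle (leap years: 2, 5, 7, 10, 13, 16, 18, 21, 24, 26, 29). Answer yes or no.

yes

Year 1630 AH is year 10 of its 30-year cycle; leap positions are 2, 5, 7, 10, 13, 16, 18, 21, 24, 26, 29, so it is a leap year (355 days).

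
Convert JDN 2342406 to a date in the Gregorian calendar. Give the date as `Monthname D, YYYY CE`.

JDN 2451545 is 1 Jan 2000; 2342406 is −109139 days from there.

March 10, 1701 CE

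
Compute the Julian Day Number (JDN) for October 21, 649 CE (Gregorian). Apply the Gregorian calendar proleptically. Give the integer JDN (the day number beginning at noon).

JDN 2451545 is 1 January 2000 CE (Gregorian); the target day is −493149 days from there, so JDN = 1958396.

1958396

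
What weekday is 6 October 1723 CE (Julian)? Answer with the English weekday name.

This is JDN 2350662 (17 October 1723 Gregorian).
JDN 2350662 mod 7 = 6, and JDN 0 was a Monday, so this is a Sunday.

Sunday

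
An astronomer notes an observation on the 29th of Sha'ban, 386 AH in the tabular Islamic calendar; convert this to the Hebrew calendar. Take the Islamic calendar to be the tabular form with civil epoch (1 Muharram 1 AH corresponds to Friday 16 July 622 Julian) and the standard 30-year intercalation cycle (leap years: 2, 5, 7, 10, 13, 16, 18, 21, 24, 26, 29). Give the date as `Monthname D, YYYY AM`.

Elul 29, 4756 AM

The source date corresponds to 21 September 996 in the proleptic Gregorian calendar (JDN 2085106).
That day falls on 29 Elul 4756 AM in the Hebrew calendar.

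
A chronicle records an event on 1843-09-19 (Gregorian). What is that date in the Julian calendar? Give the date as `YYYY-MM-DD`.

The Julian–Gregorian offset here is 12 days (Julian trailing).
19 September 1843 Gregorian − 12 days → 7 September 1843 Julian.

1843-09-07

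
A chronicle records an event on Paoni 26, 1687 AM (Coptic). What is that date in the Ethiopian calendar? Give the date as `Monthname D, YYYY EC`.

Sene 26, 1963 EC

Julian Day Number of the source date = 2441136.
Converting JDN 2441136 to the Ethiopian calendar gives 26 Sene 1963 EC.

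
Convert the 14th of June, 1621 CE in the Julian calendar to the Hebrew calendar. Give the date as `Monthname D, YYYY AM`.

The source date corresponds to 24 June 1621 in the Gregorian calendar (JDN 2313293).
That day falls on 5 Tammuz 5381 AM in the Hebrew calendar.

Tammuz 5, 5381 AM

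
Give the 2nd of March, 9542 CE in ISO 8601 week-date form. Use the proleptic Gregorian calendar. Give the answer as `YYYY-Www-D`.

The weekday is Monday (ISO weekday 1).
That Monday belongs to ISO week 10 of ISO year 9542.

9542-W10-1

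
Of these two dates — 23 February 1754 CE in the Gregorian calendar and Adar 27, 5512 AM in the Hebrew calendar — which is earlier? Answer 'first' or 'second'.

The two dates have Julian Day Numbers 2361749 and 2361037 respectively.
Since 2361037 < 2361749, the second date comes first.

second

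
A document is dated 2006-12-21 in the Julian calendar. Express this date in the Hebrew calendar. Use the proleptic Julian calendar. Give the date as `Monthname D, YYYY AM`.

Both dates share Julian Day Number 2454104; in the Hebrew calendar that is 13 Tevet 5767 AM.

Tevet 13, 5767 AM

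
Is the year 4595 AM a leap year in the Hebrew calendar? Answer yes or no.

Hebrew year 4595 is year 16 of its 19-year Metonic cycle; leap years are at positions 3, 6, 8, 11, 14, 17, 19, so it is a common year (12 months).

no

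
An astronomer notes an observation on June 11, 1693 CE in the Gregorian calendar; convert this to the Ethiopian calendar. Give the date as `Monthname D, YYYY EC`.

Sene 7, 1685 EC

Both dates share Julian Day Number 2339578; in the Ethiopian calendar that is 7 Sene 1685 EC.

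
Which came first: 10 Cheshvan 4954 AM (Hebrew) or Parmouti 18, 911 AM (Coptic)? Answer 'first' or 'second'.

first

The two dates have Julian Day Numbers 2157082 and 2157634 respectively.
Since 2157082 < 2157634, the first date comes first.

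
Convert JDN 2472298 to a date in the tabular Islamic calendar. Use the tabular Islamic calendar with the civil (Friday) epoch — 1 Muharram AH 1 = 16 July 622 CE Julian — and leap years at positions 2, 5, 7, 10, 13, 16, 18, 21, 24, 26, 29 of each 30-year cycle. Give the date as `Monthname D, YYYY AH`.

The Gregorian equivalent of JDN 2472298 is 26 October 2056.
In the tabular Islamic calendar that day is Rabi' al-Thani 16, 1479 AH.

Rabi' al-Thani 16, 1479 AH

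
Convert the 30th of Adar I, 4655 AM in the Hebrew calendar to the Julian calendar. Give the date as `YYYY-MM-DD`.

0895-02-28

Julian Day Number of the source date = 2048015.
Converting JDN 2048015 to the Julian calendar gives 28 February 895 CE.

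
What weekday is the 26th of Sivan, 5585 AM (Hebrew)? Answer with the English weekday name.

Sunday

This is JDN 2387790 (12 June 1825 Gregorian).
Since JDN mod 7 = 6 (0 = Monday), the day is Sunday.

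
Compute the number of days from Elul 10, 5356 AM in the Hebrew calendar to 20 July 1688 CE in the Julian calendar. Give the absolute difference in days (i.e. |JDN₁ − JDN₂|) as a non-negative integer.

JDN of the first date = 2304233.
JDN of the second date = 2337801.
|2337801 − 2304233| = 33568.

33568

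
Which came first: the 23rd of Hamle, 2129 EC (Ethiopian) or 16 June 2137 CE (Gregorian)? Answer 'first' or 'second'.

Converting both to JDN: 2501795 vs 2501750; the smaller is the second.

second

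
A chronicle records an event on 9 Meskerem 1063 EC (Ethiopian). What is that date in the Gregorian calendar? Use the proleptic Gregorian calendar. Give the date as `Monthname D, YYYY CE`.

Julian Day Number of the source date = 2112124.
Converting JDN 2112124 to the Gregorian calendar gives 12 September 1070 CE.

September 12, 1070 CE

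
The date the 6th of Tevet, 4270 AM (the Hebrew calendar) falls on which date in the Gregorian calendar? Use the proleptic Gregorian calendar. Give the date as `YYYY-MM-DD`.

0509-12-06

Julian Day Number of the source date = 1907308.
Converting JDN 1907308 to the Gregorian calendar gives 6 December 509 CE.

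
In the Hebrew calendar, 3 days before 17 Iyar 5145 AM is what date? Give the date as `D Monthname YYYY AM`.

14 Iyar 5145 AM

Counting 3 days back from JDN 2227048 reaches JDN 2227045, which is 14 Iyar 5145 AM.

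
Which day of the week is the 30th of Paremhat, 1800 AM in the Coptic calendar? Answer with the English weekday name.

Equivalently 8 April 2084 Gregorian, JDN 2482324.
Since JDN mod 7 = 5 (0 = Monday), the day is Saturday.

Saturday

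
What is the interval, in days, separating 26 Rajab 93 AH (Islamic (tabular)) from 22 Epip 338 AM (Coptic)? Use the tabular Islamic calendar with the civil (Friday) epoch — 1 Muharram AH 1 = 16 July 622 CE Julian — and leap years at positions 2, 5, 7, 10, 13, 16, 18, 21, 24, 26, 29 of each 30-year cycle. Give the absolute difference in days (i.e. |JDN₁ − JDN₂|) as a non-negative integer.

32804

JDN of the first date = 1981244.
JDN of the second date = 1948440.
|1948440 − 1981244| = 32804.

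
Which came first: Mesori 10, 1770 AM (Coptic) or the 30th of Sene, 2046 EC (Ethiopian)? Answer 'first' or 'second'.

second

First date → JDN 2471496; second date → JDN 2471456.
JDN 2471456 < JDN 2471496, so the second date is earlier.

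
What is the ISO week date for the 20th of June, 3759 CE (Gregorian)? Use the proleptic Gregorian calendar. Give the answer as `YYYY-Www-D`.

The weekday is Wednesday (ISO weekday 3).
That Wednesday belongs to ISO week 25 of ISO year 3759.

3759-W25-3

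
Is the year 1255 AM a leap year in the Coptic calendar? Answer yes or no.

yes

1255 mod 4 = 3; in the Coptic calendar a year is leap when year mod 4 = 3, so it is a leap year.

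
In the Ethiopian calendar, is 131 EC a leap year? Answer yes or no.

131 mod 4 = 3; in the Ethiopian calendar a year is leap when year mod 4 = 3, so it is a leap year.

yes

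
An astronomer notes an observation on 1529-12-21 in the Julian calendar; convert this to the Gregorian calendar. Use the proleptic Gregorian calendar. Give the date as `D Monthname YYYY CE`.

31 December 1529 CE

The Julian–Gregorian offset here is 10 days (Julian trailing).
21 December 1529 Julian + 10 days → 31 December 1529 Gregorian.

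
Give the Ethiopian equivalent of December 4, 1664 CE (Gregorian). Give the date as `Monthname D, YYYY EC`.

Hidar 28, 1657 EC

Julian Day Number of the source date = 2329162.
Converting JDN 2329162 to the Ethiopian calendar gives 28 Hidar 1657 EC.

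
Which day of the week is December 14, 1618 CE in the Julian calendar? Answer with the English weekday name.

This is JDN 2312380 (24 December 1618 Gregorian).
2312380 ≡ 0 (mod 7); counting from Monday = 0 gives Monday.

Monday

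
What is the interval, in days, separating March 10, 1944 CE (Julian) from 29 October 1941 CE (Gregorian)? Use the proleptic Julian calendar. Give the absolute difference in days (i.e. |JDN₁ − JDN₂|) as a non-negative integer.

876

JDN of the first date = 2431173.
JDN of the second date = 2430297.
|2430297 − 2431173| = 876.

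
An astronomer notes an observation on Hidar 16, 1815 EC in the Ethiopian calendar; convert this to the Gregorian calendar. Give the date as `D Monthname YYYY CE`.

24 November 1822 CE

Both dates share Julian Day Number 2386859; in the Gregorian calendar that is 24 November 1822 CE.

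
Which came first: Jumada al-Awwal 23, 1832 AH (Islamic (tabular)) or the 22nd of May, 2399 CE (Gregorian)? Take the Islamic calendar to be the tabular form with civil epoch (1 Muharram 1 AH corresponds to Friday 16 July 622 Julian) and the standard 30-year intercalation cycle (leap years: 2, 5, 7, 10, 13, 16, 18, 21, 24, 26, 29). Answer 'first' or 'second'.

Converting both to JDN: 2597425 vs 2597418; the smaller is the second.

second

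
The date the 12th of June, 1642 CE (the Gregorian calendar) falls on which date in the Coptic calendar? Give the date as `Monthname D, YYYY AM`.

Both dates share Julian Day Number 2320951; in the Coptic calendar that is 8 Paoni 1358 AM.

Paoni 8, 1358 AM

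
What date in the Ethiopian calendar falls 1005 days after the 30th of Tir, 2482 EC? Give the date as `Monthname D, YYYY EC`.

Tikimt 29, 2485 EC

Counting 1005 days forward from JDN 2630555 reaches JDN 2631560, which is Tikimt 29, 2485 EC.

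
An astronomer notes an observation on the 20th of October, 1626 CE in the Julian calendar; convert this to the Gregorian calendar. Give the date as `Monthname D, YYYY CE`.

October 30, 1626 CE

The Julian–Gregorian offset here is 10 days (Julian trailing).
20 October 1626 Julian + 10 days → 30 October 1626 Gregorian.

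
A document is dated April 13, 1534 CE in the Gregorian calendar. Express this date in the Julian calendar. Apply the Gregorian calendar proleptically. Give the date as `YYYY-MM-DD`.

1534-04-03

At this point the Julian calendar is 10 days behind the Gregorian.
13 April 1534 Gregorian − 10 days → 3 April 1534 Julian.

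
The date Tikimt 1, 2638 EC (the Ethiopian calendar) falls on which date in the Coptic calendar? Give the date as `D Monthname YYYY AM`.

1 Paopi 2362 AM

The source date corresponds to 16 October 2645 in the Gregorian calendar (JDN 2687415).
That day falls on 1 Paopi 2362 AM in the Coptic calendar.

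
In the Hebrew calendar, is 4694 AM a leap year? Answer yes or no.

Hebrew year 4694 is year 1 of its 19-year Metonic cycle; leap years are at positions 3, 6, 8, 11, 14, 17, 19, so it is a common year (12 months).

no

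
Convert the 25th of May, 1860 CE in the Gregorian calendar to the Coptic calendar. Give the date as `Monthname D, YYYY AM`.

Pashons 18, 1576 AM

Julian Day Number of the source date = 2400556.
Converting JDN 2400556 to the Coptic calendar gives 18 Pashons 1576 AM.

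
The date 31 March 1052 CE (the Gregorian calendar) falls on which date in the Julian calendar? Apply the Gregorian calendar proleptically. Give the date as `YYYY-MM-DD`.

1052-03-25

The Julian–Gregorian offset here is 6 days (Julian trailing).
31 March 1052 Gregorian − 6 days → 25 March 1052 Julian.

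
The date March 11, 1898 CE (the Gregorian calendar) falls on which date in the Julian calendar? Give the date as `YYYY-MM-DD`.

1898-02-27

For dates in this range the Gregorian date is 12 days ahead of the Julian.
11 March 1898 Gregorian − 12 days → 27 February 1898 Julian.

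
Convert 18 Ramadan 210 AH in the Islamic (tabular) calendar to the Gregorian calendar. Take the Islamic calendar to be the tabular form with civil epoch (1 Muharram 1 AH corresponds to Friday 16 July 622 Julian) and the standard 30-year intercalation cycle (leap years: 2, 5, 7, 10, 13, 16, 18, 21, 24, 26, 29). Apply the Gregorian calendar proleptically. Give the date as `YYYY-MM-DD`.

0826-01-06

Both dates share Julian Day Number 2022756; in the Gregorian calendar that is 6 January 826 CE.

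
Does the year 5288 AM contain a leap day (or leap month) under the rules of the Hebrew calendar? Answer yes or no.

yes

Hebrew year 5288 is year 6 of its 19-year Metonic cycle; leap years are at positions 3, 6, 8, 11, 14, 17, 19, so it is a leap year (13 months).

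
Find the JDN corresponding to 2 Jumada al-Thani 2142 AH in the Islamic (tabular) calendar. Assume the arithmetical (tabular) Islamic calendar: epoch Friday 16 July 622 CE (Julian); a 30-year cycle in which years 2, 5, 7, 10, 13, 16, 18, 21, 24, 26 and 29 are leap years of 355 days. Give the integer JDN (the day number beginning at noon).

2707288

In the Gregorian calendar the same day is 15 March 2700.
JDN 2400001 is 17 November 1858 CE (Gregorian), MJD 0; the target day is +307287 days from there, so JDN = 2707288.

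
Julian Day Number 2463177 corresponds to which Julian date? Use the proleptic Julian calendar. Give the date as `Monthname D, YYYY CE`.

October 24, 2031 CE

JDN 2463177 is 6 November 2031 in the Gregorian calendar.
In the Julian calendar that day is October 24, 2031 CE.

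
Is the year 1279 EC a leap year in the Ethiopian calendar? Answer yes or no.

1279 mod 4 = 3; in the Ethiopian calendar a year is leap when year mod 4 = 3, so it is a leap year.

yes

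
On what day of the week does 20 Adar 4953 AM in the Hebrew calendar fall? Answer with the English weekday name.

Wednesday

Equivalently 3 March 1193 Gregorian, JDN 2156856.
2156856 ≡ 2 (mod 7); counting from Monday = 0 gives Wednesday.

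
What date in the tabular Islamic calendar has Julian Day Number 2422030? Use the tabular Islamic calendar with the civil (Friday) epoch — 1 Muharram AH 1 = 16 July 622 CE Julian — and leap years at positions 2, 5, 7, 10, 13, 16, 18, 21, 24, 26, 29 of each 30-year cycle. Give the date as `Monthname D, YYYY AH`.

Jumada al-Thani 9, 1337 AH

JDN 2422030 is 12 March 1919 in the Gregorian calendar.
In the tabular Islamic calendar that day is Jumada al-Thani 9, 1337 AH.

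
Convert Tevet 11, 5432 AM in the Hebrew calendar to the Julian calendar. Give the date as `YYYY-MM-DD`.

1671-12-02

Julian Day Number of the source date = 2331726.
Converting JDN 2331726 to the Julian calendar gives 2 December 1671 CE.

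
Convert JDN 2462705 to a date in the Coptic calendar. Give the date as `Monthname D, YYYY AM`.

Epip 15, 1746 AM

JDN 2462705 is 22 July 2030 in the Gregorian calendar.
In the Coptic calendar that day is Epip 15, 1746 AM.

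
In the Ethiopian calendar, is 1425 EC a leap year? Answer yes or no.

no

1425 mod 4 = 1; in the Ethiopian calendar a year is leap when year mod 4 = 3, so it is a common year.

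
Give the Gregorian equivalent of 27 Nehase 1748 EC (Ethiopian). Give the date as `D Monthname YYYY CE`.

Julian Day Number of the source date = 2362669.
Converting JDN 2362669 to the Gregorian calendar gives 31 August 1756 CE.

31 August 1756 CE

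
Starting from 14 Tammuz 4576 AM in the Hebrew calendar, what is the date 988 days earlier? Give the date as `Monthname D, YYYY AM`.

Cheshvan 2, 4574 AM

The starting date is JDN 2019267; 2019267 − 988 = 2018279.
JDN 2018279 corresponds to Cheshvan 2, 4574 AM.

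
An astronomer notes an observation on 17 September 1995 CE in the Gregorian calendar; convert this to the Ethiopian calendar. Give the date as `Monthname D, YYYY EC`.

Meskerem 6, 1988 EC

Julian Day Number of the source date = 2449978.
Converting JDN 2449978 to the Ethiopian calendar gives 6 Meskerem 1988 EC.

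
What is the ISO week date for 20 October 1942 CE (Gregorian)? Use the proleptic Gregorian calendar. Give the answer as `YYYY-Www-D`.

The weekday is Tuesday (ISO weekday 2).
That Tuesday belongs to ISO week 43 of ISO year 1942.

1942-W43-2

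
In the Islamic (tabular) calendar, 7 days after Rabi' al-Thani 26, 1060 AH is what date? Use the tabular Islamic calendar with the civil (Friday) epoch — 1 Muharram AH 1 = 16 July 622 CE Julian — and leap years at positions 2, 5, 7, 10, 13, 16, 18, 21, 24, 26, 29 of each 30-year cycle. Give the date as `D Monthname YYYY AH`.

4 Jumada al-Awwal 1060 AH

Counting 7 days forward from JDN 2323828 reaches JDN 2323835, which is 4 Jumada al-Awwal 1060 AH.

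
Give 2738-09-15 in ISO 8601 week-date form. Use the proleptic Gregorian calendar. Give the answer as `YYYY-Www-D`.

2738-W37-4

The weekday is Thursday (ISO weekday 4).
That Thursday belongs to ISO week 37 of ISO year 2738.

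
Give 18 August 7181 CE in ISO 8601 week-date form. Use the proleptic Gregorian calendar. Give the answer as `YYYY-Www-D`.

7181-W34-2

The weekday is Tuesday (ISO weekday 2).
That Tuesday belongs to ISO week 34 of ISO year 7181.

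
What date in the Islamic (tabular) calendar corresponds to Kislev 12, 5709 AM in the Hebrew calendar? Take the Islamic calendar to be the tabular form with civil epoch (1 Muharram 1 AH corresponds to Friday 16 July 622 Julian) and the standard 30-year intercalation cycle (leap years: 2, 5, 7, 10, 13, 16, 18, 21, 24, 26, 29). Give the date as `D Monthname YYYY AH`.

The source date corresponds to 14 December 1948 in the Gregorian calendar (JDN 2432900).
That day falls on 12 Safar 1368 AH in the tabular Islamic calendar.

12 Safar 1368 AH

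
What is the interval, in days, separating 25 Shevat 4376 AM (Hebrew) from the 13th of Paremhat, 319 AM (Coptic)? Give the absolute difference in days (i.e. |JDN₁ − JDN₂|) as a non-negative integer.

4700

First date → JDN 1946071; second date → JDN 1941371.
The interval is |1946071 − 1941371| = 4700 days.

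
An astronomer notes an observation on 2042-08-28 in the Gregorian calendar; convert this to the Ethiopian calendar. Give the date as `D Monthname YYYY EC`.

22 Nehase 2034 EC

Both dates share Julian Day Number 2467125; in the Ethiopian calendar that is 22 Nehase 2034 EC.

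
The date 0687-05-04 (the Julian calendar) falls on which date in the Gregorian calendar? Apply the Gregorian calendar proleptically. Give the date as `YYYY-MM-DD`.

For dates in this range the Gregorian date is 3 days ahead of the Julian.
4 May 687 Julian + 3 days → 7 May 687 Gregorian.

0687-05-07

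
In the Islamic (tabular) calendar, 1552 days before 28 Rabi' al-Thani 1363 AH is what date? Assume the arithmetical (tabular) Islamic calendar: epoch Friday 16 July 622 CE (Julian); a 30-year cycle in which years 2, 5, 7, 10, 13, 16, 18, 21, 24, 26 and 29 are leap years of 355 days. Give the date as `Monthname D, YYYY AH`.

JDN of 28 Rabi' al-Thani 1363 AH = 2431203.
2431203 − 1552 = 2429651.
JDN 2429651 in the tabular Islamic calendar is Dhu al-Hijjah 11, 1358 AH.

Dhu al-Hijjah 11, 1358 AH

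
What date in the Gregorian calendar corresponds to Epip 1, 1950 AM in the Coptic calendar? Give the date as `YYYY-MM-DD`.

2234-07-10

Julian Day Number of the source date = 2537202.
Converting JDN 2537202 to the Gregorian calendar gives 10 July 2234 CE.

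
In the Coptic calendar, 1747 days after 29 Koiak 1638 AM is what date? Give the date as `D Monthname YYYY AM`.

JDN of 29 Koiak 1638 AM = 2423062.
2423062 + 1747 = 2424809.
JDN 2424809 in the Coptic calendar is 10 Paopi 1643 AM.

10 Paopi 1643 AM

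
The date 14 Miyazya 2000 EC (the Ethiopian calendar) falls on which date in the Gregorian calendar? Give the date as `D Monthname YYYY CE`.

22 April 2008 CE

Both dates share Julian Day Number 2454579; in the Gregorian calendar that is 22 April 2008 CE.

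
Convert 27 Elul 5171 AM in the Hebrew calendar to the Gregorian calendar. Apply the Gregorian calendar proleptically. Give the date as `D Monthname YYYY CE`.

Both dates share Julian Day Number 2236684; in the Gregorian calendar that is 25 September 1411 CE.

25 September 1411 CE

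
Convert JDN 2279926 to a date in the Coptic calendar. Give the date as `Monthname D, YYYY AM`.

The proleptic Gregorian equivalent of JDN 2279926 is 15 February 1530.
In the Coptic calendar that day is Meshir 11, 1246 AM.

Meshir 11, 1246 AM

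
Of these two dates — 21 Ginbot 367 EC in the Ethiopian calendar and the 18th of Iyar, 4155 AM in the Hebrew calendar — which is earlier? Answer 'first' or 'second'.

Converting both to JDN: 1858162 vs 1865445; the smaller is the first.

first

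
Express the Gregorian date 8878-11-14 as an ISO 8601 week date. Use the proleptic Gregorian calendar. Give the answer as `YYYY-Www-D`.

The weekday is Monday (ISO weekday 1).
That Monday belongs to ISO week 46 of ISO year 8878.

8878-W46-1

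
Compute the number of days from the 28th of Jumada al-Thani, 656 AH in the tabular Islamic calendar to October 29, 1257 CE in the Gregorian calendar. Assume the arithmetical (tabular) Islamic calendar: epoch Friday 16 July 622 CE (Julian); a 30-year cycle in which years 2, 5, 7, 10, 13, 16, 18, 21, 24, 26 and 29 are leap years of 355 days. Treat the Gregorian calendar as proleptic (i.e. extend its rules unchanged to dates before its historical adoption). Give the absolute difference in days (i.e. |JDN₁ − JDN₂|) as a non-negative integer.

253

JDN of the first date = 2180725.
JDN of the second date = 2180472.
|2180472 − 2180725| = 253.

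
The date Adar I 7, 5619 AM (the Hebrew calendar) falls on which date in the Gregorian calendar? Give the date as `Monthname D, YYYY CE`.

February 11, 1859 CE

Julian Day Number of the source date = 2400087.
Converting JDN 2400087 to the Gregorian calendar gives 11 February 1859 CE.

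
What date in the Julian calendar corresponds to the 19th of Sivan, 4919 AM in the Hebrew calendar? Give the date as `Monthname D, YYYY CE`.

Both dates share Julian Day Number 2144539; in the Julian calendar that is 6 June 1159 CE.

June 6, 1159 CE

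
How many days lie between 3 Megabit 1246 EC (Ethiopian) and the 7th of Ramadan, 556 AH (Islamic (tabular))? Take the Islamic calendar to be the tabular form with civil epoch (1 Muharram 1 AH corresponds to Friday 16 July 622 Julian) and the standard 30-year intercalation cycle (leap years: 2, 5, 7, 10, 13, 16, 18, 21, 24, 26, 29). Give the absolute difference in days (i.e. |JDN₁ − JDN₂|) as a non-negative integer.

JDN of the first date = 2179139.
JDN of the second date = 2145355.
|2145355 − 2179139| = 33784.

33784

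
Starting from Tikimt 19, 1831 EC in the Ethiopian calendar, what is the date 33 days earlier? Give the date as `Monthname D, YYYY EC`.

JDN of Tikimt 19, 1831 EC = 2392676.
2392676 − 33 = 2392643.
JDN 2392643 in the Ethiopian calendar is Meskerem 16, 1831 EC.

Meskerem 16, 1831 EC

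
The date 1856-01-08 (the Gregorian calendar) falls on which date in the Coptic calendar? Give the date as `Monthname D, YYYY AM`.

Both dates share Julian Day Number 2398957; in the Coptic calendar that is 30 Koiak 1572 AM.

Koiak 30, 1572 AM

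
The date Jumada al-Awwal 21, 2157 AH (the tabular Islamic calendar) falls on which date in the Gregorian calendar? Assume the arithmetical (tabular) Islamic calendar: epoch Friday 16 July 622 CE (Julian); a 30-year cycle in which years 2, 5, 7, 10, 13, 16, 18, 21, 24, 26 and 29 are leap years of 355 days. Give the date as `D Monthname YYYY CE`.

23 September 2714 CE

Julian Day Number of the source date = 2712593.
Converting JDN 2712593 to the Gregorian calendar gives 23 September 2714 CE.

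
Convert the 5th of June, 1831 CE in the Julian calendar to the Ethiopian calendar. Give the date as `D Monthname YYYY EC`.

11 Sene 1823 EC

Julian Day Number of the source date = 2389986.
Converting JDN 2389986 to the Ethiopian calendar gives 11 Sene 1823 EC.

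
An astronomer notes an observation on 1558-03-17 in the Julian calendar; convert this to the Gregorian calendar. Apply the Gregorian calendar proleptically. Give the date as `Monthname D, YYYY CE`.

At this point the Julian calendar is 10 days behind the Gregorian.
17 March 1558 Julian + 10 days → 27 March 1558 Gregorian.

March 27, 1558 CE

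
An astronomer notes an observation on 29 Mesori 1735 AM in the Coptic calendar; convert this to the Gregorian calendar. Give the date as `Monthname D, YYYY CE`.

September 4, 2019 CE

Julian Day Number of the source date = 2458731.
Converting JDN 2458731 to the Gregorian calendar gives 4 September 2019 CE.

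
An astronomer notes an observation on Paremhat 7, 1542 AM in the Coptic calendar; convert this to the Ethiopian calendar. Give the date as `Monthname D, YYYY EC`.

The source date corresponds to 15 March 1826 in the Gregorian calendar (JDN 2388066).
That day falls on 7 Megabit 1818 EC in the Ethiopian calendar.

Megabit 7, 1818 EC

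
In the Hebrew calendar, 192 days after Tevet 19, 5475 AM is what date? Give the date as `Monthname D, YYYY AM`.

JDN of Tevet 19, 5475 AM = 2347444.
2347444 + 192 = 2347636.
JDN 2347636 in the Hebrew calendar is Tammuz 4, 5475 AM.

Tammuz 4, 5475 AM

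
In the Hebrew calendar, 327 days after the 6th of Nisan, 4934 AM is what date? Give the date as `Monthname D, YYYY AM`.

Adar I 7, 4935 AM

JDN of the 6th of Nisan, 4934 AM = 2149930.
2149930 + 327 = 2150257.
JDN 2150257 in the Hebrew calendar is Adar I 7, 4935 AM.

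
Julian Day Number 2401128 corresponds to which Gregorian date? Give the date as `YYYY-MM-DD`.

Counting from JDN 2299161 = 15 Oct 1582 gives an offset of 101967 days.

1861-12-18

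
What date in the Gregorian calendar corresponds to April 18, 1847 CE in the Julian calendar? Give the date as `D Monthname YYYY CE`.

At this point the Julian calendar is 12 days behind the Gregorian.
18 April 1847 Julian + 12 days → 30 April 1847 Gregorian.

30 April 1847 CE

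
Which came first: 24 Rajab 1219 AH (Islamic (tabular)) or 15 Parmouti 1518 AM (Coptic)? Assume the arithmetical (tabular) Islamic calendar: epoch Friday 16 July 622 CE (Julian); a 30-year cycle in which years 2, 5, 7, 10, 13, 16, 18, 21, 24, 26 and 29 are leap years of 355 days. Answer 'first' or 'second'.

second

First date → JDN 2380259; second date → JDN 2379338.
JDN 2379338 < JDN 2380259, so the second date is earlier.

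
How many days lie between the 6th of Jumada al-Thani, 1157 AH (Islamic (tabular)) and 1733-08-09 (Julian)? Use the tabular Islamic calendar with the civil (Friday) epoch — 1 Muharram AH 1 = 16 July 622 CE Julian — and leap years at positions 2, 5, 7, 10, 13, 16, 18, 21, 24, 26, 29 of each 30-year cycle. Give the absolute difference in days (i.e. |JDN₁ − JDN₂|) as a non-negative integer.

JDN of the first date = 2358241.
JDN of the second date = 2354257.
|2354257 − 2358241| = 3984.

3984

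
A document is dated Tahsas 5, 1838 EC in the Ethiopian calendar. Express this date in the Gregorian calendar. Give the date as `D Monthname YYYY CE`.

Julian Day Number of the source date = 2395279.
Converting JDN 2395279 to the Gregorian calendar gives 13 December 1845 CE.

13 December 1845 CE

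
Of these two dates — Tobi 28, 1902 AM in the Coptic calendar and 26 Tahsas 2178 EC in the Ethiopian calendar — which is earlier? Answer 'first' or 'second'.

second

First date → JDN 2519517; second date → JDN 2519485.
JDN 2519485 < JDN 2519517, so the second date is earlier.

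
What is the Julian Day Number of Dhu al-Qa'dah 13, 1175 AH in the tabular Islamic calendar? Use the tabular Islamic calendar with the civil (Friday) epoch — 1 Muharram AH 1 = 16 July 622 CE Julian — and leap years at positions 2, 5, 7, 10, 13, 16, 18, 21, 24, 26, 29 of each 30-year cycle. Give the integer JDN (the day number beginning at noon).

Equivalently 5 June 1762 (Gregorian).
JDN 2400001 is 17 November 1858 CE (Gregorian), MJD 0; the target day is −35228 days from there, so JDN = 2364773.

2364773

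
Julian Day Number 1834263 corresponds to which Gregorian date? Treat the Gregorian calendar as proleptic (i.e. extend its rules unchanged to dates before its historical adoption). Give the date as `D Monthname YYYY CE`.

Counting from JDN 2299161 = 15 Oct 1582 gives an offset of -464898 days.

10 December 309 CE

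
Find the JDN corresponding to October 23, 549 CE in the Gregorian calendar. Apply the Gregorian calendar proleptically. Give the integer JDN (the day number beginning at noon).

JDN 2400001 is 17 November 1858 CE (Gregorian), MJD 0; the target day is −478127 days from there, so JDN = 1921874.

1921874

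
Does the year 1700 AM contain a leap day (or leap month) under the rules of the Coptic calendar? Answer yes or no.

1700 mod 4 = 0; in the Coptic calendar a year is leap when year mod 4 = 3, so it is a common year.

no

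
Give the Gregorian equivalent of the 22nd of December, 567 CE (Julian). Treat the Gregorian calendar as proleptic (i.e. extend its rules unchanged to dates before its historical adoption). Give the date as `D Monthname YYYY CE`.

24 December 567 CE

For dates in this range the Gregorian date is 2 days ahead of the Julian.
22 December 567 Julian + 2 days → 24 December 567 Gregorian.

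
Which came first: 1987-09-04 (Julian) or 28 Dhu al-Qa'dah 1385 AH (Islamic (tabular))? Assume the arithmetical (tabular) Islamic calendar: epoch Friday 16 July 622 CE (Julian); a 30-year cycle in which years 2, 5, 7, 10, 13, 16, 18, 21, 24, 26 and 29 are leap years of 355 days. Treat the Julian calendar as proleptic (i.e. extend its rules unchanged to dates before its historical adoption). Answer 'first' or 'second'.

second

First date → JDN 2447056; second date → JDN 2439205.
JDN 2439205 < JDN 2447056, so the second date is earlier.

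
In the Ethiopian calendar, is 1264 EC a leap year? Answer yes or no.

1264 mod 4 = 0; in the Ethiopian calendar a year is leap when year mod 4 = 3, so it is a common year.

no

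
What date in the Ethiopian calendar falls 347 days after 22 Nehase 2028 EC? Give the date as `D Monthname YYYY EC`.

JDN of 22 Nehase 2028 EC = 2464934.
2464934 + 347 = 2465281.
JDN 2465281 in the Ethiopian calendar is 4 Nehase 2029 EC.

4 Nehase 2029 EC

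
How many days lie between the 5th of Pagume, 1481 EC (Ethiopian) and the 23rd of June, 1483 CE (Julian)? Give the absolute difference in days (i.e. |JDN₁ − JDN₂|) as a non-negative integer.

First date → JDN 2265155; second date → JDN 2262897.
The interval is |2265155 − 2262897| = 2258 days.

2258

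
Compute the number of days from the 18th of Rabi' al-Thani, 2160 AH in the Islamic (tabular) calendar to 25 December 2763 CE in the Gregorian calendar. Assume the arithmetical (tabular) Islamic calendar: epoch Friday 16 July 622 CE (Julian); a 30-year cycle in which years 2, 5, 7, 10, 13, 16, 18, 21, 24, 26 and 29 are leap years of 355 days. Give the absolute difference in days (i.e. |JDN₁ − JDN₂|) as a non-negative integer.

16959

JDN of the first date = 2713624.
JDN of the second date = 2730583.
|2730583 − 2713624| = 16959.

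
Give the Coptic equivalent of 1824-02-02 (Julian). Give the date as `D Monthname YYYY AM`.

7 Meshir 1540 AM

The source date corresponds to 14 February 1824 in the Gregorian calendar (JDN 2387306).
That day falls on 7 Meshir 1540 AM in the Coptic calendar.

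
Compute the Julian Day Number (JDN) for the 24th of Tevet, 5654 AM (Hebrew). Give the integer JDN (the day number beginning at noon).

2412831

Equivalently 2 January 1894 (Gregorian).
JDN 2299161 is 15 October 1582 CE (Gregorian); the target day is +113670 days from there, so JDN = 2412831.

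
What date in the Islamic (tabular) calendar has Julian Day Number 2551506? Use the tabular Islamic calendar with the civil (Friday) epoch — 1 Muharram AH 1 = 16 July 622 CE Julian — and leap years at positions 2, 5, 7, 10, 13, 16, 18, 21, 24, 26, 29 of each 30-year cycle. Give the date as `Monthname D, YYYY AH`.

Shawwal 23, 1702 AH

JDN 2551506 is 7 September 2273 in the Gregorian calendar.
In the tabular Islamic calendar that day is Shawwal 23, 1702 AH.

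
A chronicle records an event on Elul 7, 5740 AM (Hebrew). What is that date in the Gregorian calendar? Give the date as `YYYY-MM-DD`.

1980-08-19

Julian Day Number of the source date = 2444471.
Converting JDN 2444471 to the Gregorian calendar gives 19 August 1980 CE.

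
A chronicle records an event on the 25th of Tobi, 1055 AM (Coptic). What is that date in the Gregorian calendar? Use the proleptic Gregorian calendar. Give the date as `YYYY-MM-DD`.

1339-01-28

Both dates share Julian Day Number 2210147; in the Gregorian calendar that is 28 January 1339 CE.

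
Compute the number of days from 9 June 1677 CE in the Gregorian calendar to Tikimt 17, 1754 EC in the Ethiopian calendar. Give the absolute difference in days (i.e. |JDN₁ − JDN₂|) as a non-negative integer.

30818

JDN of the first date = 2333732.
JDN of the second date = 2364550.
|2364550 − 2333732| = 30818.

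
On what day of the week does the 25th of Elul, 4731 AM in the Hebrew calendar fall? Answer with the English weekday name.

Monday

This is JDN 2075976 (23 September 971 Gregorian).
Since JDN mod 7 = 0 (0 = Monday), the day is Monday.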